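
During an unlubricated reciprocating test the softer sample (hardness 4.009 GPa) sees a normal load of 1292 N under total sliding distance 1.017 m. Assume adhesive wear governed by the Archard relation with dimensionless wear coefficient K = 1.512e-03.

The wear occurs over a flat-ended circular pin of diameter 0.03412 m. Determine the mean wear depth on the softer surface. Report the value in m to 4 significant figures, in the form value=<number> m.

value=5.420e-07 m

The intermediates are shown rounded, and the computation carries full float precision; a single final rounding: 4 significant figures.
Convert: Hardness H = 4.009 GPa = 4.009e+09 Pa.
Convert: Contact area A = π·d²/4 = π·(0.03412 m)²/4 = 9.143e-04 m².
In SI base units: W = 1292 N, H = 4.009e+09 Pa, K = 1.512e-03.
Archard relation: V = K·W·L/H = 1.512e-03 · 1292 · 1.017 / 4.009e+09 = 4.956e-10 m³.
Depth of wear h = V/A = 4.956e-10 / 9.143e-04 = 5.420e-07 m.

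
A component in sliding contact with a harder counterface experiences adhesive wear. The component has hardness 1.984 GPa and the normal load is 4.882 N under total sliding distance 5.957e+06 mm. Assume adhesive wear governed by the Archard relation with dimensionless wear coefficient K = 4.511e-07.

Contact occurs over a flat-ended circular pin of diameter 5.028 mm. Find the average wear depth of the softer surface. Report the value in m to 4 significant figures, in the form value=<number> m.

Each operation maintains exact precision; the intermediates are printed rounded; rounded just once: 4 significant digits.
Path length L = 5.957e+06 mm = 5957 m.
Hardness H = 1.984 GPa = 1.984e+09 Pa.
Pin diameter d = 5.028 mm = 0.005028 m. Contact area A = π·d²/4 = π·(0.005028 m)²/4 = 1.986e-05 m².
Restated in SI base units: W = 4.882 N, H = 1.984e+09 Pa, K = 4.511e-07.
By Archard's law, V = K·W·L/H = 4.511e-07 · 4.882 · 5957 / 1.984e+09 = 6.612e-12 m³.
Average depth h = V/A = 6.612e-12 / 1.986e-05 = 3.330e-07 m.

value=3.330e-07 m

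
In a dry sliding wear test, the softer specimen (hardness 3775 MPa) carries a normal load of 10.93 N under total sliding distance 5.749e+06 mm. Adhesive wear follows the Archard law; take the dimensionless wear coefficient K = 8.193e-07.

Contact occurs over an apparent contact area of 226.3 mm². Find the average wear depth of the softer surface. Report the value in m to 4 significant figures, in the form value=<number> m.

The computation runs at full float precision, and the intermediates are printed rounded — a single final rounding to 4 significant digits.
Convert: Sliding distance L = 5.749e+06 mm = 5749 m.
Convert: Hardness H = 3775 MPa = 3.775e+09 Pa.
Convert: Contact area A = 226.3 mm² = 2.263e-04 m².
In SI base units: W = 10.93 N, H = 3.775e+09 Pa, K = 8.193e-07.
Wear volume V = K·W·L/H = 8.193e-07 · 10.93 · 5749 / 3.775e+09 = 1.364e-11 m³.
Mean wear depth h = V/A = 1.364e-11 / 2.263e-04 = 6.026e-08 m.

value=6.026e-08 m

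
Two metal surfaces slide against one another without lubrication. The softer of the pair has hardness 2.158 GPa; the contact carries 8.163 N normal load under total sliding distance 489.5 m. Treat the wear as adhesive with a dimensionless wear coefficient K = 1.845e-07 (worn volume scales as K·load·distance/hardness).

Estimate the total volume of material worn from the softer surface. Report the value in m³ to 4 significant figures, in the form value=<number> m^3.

value=3.416e-13 m^3

Each operation runs at full float precision; intermediates are displayed rounded, and one last rounding to 4 significant figures.
Convert: Hardness H = 2.158 GPa = 2.158e+09 Pa.
In SI base units: W = 8.163 N, H = 2.158e+09 Pa, K = 1.845e-07.
Archard volume V = K·W·L/H = 1.845e-07 · 8.163 · 489.5 / 2.158e+09 = 3.416e-13 m³.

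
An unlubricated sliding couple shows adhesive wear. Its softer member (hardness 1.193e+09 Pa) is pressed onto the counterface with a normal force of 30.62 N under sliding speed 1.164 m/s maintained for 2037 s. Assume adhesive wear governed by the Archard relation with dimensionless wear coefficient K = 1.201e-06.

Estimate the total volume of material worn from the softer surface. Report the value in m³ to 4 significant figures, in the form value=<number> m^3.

value=7.309e-11 m^3

Printed values are rounded, and all arithmetic keeps full precision, and one last rounding to 4 significant figures.
Convert: Total distance L = v·t = 1.164 m/s × 2037 s = 2371 m.
As SI base values: W = 30.62 N, H = 1.193e+09 Pa, K = 1.201e-06.
Archard volume V = K·W·L/H = 1.201e-06 · 30.62 · 2371 / 1.193e+09 = 7.309e-11 m³.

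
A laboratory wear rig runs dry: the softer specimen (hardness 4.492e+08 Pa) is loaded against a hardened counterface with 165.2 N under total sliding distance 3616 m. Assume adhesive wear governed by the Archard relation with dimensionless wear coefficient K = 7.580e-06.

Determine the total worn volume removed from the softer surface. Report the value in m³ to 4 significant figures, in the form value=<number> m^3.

value=1.008e-08 m^3

Intermediates appear rounded; every step holds full precision — rounded just once: 4 significant digits.
Collected in SI base units: W = 165.2 N, H = 4.492e+08 Pa, K = 7.580e-06.
The Archard volume V = K·W·L/H = 7.580e-06 · 165.2 · 3616 / 4.492e+08 = 1.008e-08 m³.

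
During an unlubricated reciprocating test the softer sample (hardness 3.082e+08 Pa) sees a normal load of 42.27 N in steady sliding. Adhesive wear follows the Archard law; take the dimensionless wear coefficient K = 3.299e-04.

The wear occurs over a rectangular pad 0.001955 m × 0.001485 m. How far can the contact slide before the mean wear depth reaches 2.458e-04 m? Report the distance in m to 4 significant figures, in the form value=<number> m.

Intermediates are printed rounded. The algebra keeps full float precision, and rounded just once to 4 significant digits.
Convert: Contact area A = 0.001955 m × 0.001485 m = 2.903e-06 m².
Collected in SI base units: W = 42.27 N, H = 3.082e+08 Pa, K = 3.299e-04.
Permissible volume V_lim = h_lim·A = 2.458e-04 · 2.903e-06 = 7.136e-10 m³.
Inverting, life L = V_lim·H/(K·W) = 7.136e-10 · 3.082e+08 / (3.299e-04 · 42.27) = 15.77 m.

value=15.77 m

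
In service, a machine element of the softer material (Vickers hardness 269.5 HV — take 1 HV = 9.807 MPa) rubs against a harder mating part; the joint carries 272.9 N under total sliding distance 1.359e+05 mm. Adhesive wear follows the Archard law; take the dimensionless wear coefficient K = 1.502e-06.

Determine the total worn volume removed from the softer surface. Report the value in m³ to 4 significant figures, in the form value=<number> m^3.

The intermediates are printed rounded; the algebra holds full precision. Rounded just once, at 4 significant digits.
Distance covered L = 1.359e+05 mm = 135.9 m.
Hardness H = 269.5 HV × 9.807 MPa/HV = 2643 MPa = 2.643e+09 Pa.
Working in SI base units: W = 272.9 N, H = 2.643e+09 Pa, K = 1.502e-06.
Volume removed: V = K·W·L/H = 1.502e-06 · 272.9 · 135.9 / 2.643e+09 = 2.108e-11 m³.

value=2.108e-11 m^3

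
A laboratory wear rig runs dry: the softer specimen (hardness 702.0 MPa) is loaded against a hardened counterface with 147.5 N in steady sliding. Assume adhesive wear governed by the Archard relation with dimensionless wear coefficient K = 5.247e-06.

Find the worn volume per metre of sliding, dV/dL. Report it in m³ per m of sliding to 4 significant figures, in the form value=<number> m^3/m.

Intermediates are printed rounded. Each operation maintains exact precision — a single final rounding: four significant figures.
Hardness H = 702.0 MPa = 7.020e+08 Pa.
SI base units throughout: W = 147.5 N, H = 7.020e+08 Pa, K = 5.247e-06.
Volumetric rate dV/dL = K·W/H (independent of L): 5.247e-06 · 147.5 / 7.020e+08 = 1.102e-12 m³/m.

value=1.102e-12 m^3/m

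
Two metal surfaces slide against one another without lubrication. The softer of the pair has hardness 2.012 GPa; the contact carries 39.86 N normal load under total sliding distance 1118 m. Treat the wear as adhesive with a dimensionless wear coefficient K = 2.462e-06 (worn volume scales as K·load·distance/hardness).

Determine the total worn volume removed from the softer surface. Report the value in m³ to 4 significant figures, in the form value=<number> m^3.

value=5.453e-11 m^3

Intermediates are shown rounded; every step maintains exact precision. Rounded just once: four significant figures.
Convert: Hardness H = 2.012 GPa = 2.012e+09 Pa.
As SI base values: W = 39.86 N, H = 2.012e+09 Pa, K = 2.462e-06.
Worn volume V = K·W·L/H = 2.462e-06 · 39.86 · 1118 / 2.012e+09 = 5.453e-11 m³.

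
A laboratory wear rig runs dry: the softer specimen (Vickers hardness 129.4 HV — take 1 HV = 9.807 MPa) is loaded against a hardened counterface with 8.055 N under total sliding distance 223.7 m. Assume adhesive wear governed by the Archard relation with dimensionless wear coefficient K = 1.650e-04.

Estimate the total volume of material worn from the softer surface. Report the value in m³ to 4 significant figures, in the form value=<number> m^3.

value=2.343e-10 m^3

Displayed values are rounded. The algebra holds full float precision — one final rounding to four significant digits.
Hardness H = 129.4 HV × 9.807 MPa/HV = 1269 MPa = 1.269e+09 Pa.
Working in SI base units: W = 8.055 N, H = 1.269e+09 Pa, K = 1.650e-04.
Volume removed: V = K·W·L/H = 1.650e-04 · 8.055 · 223.7 / 1.269e+09 = 2.343e-10 m³.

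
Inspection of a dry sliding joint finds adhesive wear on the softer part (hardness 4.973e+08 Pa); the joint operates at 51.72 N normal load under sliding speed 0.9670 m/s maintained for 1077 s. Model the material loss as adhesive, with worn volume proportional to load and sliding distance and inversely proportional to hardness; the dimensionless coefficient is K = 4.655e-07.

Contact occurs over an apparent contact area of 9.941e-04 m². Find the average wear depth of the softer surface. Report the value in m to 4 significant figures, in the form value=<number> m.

value=5.072e-08 m

The computation carries full precision. Intermediate values appear rounded; a lone final rounding, at four significant figures.
The distance L = v·t = 0.9670 m/s × 1077 s = 1041 m.
Collected in SI base units: W = 51.72 N, H = 4.973e+08 Pa, K = 4.655e-07.
Volume removed: V = K·W·L/H = 4.655e-07 · 51.72 · 1041 / 4.973e+08 = 5.042e-11 m³.
Mean wear depth h = V/A = 5.042e-11 / 9.941e-04 = 5.072e-08 m.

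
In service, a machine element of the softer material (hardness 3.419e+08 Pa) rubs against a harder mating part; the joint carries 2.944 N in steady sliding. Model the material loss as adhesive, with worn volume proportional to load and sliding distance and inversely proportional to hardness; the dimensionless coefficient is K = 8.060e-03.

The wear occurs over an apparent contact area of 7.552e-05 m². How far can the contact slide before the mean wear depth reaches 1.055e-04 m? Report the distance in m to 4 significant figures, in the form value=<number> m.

value=114.8 m

Each operation maintains full float precision. Shown intermediates are rounded — rounded once at the end: 4 significant digits.
Expressed in SI base units: W = 2.944 N, H = 3.419e+08 Pa, K = 8.060e-03.
Limit volume V_lim = h_lim·A = 1.055e-04 · 7.552e-05 = 7.967e-09 m³.
Life L = V_lim·H/(K·W) = 7.967e-09 · 3.419e+08 / (8.060e-03 · 2.944) = 114.8 m.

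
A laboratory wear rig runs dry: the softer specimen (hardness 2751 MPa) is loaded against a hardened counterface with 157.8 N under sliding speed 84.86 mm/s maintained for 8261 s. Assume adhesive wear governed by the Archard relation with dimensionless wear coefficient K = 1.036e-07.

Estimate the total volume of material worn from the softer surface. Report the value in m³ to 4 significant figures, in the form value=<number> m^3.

Intermediates are printed rounded — the computation keeps full float precision. Rounded once at the end to four significant figures.
Convert: Sliding speed v = 84.86 mm/s = 0.08486 m/s. Sliding distance L = v·t = 0.08486 m/s × 8261 s = 701.0 m.
Convert: Hardness H = 2751 MPa = 2.751e+09 Pa.
As SI base values: W = 157.8 N, H = 2.751e+09 Pa, K = 1.036e-07.
Apply Archard: V = K·W·L/H = 1.036e-07 · 157.8 · 701.0 / 2.751e+09 = 4.166e-12 m³.

value=4.166e-12 m^3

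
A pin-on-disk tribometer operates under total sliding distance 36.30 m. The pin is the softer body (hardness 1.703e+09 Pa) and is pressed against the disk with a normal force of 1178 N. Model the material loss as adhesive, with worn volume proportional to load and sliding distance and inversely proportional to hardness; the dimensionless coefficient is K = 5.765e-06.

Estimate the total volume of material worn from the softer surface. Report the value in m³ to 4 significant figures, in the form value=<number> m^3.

value=1.448e-10 m^3

Shown intermediates are rounded; each operation runs at full float precision; rounded just once to four significant digits.
Expressed in SI base units: W = 1178 N, H = 1.703e+09 Pa, K = 5.765e-06.
Archard relation: V = K·W·L/H = 5.765e-06 · 1178 · 36.30 / 1.703e+09 = 1.448e-10 m³.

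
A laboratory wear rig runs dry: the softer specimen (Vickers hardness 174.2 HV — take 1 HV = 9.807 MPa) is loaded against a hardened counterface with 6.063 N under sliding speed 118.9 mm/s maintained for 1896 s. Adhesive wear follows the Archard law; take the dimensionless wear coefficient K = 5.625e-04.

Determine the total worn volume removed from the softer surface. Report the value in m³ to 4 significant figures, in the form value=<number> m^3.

value=4.500e-10 m^3

Intermediate values are printed rounded — every step runs at full precision, and rounded just once to 4 significant figures.
Sliding speed v = 118.9 mm/s = 0.1189 m/s. Distance L = v·t = 0.1189 m/s × 1896 s = 225.4 m.
Hardness H = 174.2 HV × 9.807 MPa/HV = 1708 MPa = 1.708e+09 Pa.
In SI base units, W = 6.063 N, H = 1.708e+09 Pa, K = 5.625e-04.
Volume removed: V = K·W·L/H = 5.625e-04 · 6.063 · 225.4 / 1.708e+09 = 4.500e-10 m³.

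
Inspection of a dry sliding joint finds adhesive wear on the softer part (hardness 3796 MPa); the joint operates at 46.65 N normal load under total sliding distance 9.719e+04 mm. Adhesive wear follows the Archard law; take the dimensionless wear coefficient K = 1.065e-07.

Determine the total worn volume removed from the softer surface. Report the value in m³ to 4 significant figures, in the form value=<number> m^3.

Each operation carries full float precision — printed values are rounded. Rounded once at the end to four significant digits.
Distance covered L = 9.719e+04 mm = 97.19 m.
Hardness H = 3796 MPa = 3.796e+09 Pa.
Collected in SI base units: W = 46.65 N, H = 3.796e+09 Pa, K = 1.065e-07.
The Archard volume V = K·W·L/H = 1.065e-07 · 46.65 · 97.19 / 3.796e+09 = 1.272e-13 m³.

value=1.272e-13 m^3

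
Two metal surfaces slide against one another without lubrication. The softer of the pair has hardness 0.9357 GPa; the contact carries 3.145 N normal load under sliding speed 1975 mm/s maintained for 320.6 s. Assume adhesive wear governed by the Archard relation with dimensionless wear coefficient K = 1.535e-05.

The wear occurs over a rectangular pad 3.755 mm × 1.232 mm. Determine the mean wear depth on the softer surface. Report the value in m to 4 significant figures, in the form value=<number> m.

value=7.062e-06 m

The intermediates are displayed rounded — all arithmetic maintains full float precision. Rounded just once, at four significant digits.
Sliding speed v = 1975 mm/s = 1.975 m/s. Path length L = v·t = 1.975 m/s × 320.6 s = 633.2 m.
Hardness H = 0.9357 GPa = 9.357e+08 Pa.
Pad sides 3.755 mm × 1.232 mm = 0.003755 m × 0.001232 m. Contact area A = 0.003755 m × 0.001232 m = 4.626e-06 m².
As SI base values: W = 3.145 N, H = 9.357e+08 Pa, K = 1.535e-05.
The Archard volume V = K·W·L/H = 1.535e-05 · 3.145 · 633.2 / 9.357e+08 = 3.267e-11 m³.
Wear depth h = V/A = 3.267e-11 / 4.626e-06 = 7.062e-06 m.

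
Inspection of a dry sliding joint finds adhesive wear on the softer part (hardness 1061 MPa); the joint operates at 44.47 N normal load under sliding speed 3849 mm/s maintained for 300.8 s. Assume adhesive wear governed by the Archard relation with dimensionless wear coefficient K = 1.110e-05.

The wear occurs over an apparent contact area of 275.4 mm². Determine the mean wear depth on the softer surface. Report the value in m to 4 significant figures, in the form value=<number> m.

value=1.956e-06 m

Intermediates are printed rounded. Every step holds exact precision. Rounded just once: four significant digits.
Sliding speed v = 3849 mm/s = 3.849 m/s. Distance L = v·t = 3.849 m/s × 300.8 s = 1158 m.
Hardness H = 1061 MPa = 1.061e+09 Pa.
Contact area A = 275.4 mm² = 2.754e-04 m².
As SI base values: W = 44.47 N, H = 1.061e+09 Pa, K = 1.110e-05.
Wear volume V = K·W·L/H = 1.110e-05 · 44.47 · 1158 / 1.061e+09 = 5.386e-10 m³.
Mean wear depth h = V/A = 5.386e-10 / 2.754e-04 = 1.956e-06 m.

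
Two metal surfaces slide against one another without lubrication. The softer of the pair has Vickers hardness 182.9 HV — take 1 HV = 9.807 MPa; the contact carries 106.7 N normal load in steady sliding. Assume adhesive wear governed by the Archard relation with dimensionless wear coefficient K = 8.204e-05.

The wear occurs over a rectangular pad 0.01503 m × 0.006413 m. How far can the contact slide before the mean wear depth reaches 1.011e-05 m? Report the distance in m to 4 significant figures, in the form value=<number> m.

value=199.7 m

Intermediates appear rounded; all arithmetic maintains full float precision. Rounded just once to 4 significant digits.
Hardness H = 182.9 HV × 9.807 MPa/HV = 1794 MPa = 1.794e+09 Pa.
Contact area A = 0.01503 m × 0.006413 m = 9.639e-05 m².
As SI base values: W = 106.7 N, H = 1.794e+09 Pa, K = 8.204e-05.
Wearable volume V_lim = h_lim·A = 1.011e-05 · 9.639e-05 = 9.745e-10 m³.
So the life L = V_lim·H/(K·W) = 9.745e-10 · 1.794e+09 / (8.204e-05 · 106.7) = 199.7 m.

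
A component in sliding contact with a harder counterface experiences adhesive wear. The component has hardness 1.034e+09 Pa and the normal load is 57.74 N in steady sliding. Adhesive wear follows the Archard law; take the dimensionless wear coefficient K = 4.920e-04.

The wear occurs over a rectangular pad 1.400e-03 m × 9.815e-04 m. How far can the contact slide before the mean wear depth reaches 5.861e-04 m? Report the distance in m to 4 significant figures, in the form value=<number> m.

value=29.31 m

Quoted intermediates are rounded; all working math maintains exact precision. Rounded just once: 4 significant figures.
Convert: Contact area A = 1.400e-03 m × 9.815e-04 m = 1.374e-06 m².
In SI base units, W = 57.74 N, H = 1.034e+09 Pa, K = 4.920e-04.
Wearable volume V_lim = h_lim·A = 5.861e-04 · 1.374e-06 = 8.054e-10 m³.
Thus life L = V_lim·H/(K·W) = 8.054e-10 · 1.034e+09 / (4.920e-04 · 57.74) = 29.31 m.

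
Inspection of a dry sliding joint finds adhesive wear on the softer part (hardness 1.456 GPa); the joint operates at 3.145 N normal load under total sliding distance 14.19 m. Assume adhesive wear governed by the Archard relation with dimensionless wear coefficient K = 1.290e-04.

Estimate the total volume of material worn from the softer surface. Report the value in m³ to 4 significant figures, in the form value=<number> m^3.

value=3.954e-12 m^3

The intermediates appear rounded — the algebra holds exact precision; one final rounding: four significant figures.
Convert: Hardness H = 1.456 GPa = 1.456e+09 Pa.
Expressed in SI base units: W = 3.145 N, H = 1.456e+09 Pa, K = 1.290e-04.
The Archard volume V = K·W·L/H = 1.290e-04 · 3.145 · 14.19 / 1.456e+09 = 3.954e-12 m³.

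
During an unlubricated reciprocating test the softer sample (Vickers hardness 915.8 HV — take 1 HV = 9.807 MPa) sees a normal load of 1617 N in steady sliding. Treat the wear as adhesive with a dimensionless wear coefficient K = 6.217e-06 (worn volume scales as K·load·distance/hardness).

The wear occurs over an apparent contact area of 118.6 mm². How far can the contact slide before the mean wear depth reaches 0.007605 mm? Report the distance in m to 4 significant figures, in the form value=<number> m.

The computation keeps exact precision — intermediate values are shown rounded. Rounded just once: four significant digits.
Convert: Hardness H = 915.8 HV × 9.807 MPa/HV = 8981 MPa = 8.981e+09 Pa.
Convert: Contact area A = 118.6 mm² = 1.186e-04 m².
Convert: Depth limit h_lim = 0.007605 mm = 7.605e-06 m.
In SI base units: W = 1617 N, H = 8.981e+09 Pa, K = 6.217e-06.
Wearable volume V_lim = h_lim·A = 7.605e-06 · 1.186e-04 = 9.020e-10 m³.
Life L = V_lim·H/(K·W) = 9.020e-10 · 8.981e+09 / (6.217e-06 · 1617) = 805.8 m.

value=805.8 m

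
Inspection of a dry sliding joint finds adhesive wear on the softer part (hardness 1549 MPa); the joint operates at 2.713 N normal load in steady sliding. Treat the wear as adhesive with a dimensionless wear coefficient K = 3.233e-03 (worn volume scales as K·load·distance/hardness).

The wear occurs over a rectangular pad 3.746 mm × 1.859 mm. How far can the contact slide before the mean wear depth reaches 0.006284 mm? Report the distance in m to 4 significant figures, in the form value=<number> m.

Shown intermediates are rounded; all arithmetic carries full float precision — one last rounding, at 4 significant figures.
Convert: Hardness H = 1549 MPa = 1.549e+09 Pa.
Convert: Pad sides 3.746 mm × 1.859 mm = 0.003746 m × 0.001859 m. Contact area A = 0.003746 m × 0.001859 m = 6.964e-06 m².
Convert: Depth limit h_lim = 0.006284 mm = 6.284e-06 m.
Expressed in SI base units: W = 2.713 N, H = 1.549e+09 Pa, K = 3.233e-03.
Limit volume V_lim = h_lim·A = 6.284e-06 · 6.964e-06 = 4.376e-11 m³.
Sliding life L = V_lim·H/(K·W) = 4.376e-11 · 1.549e+09 / (3.233e-03 · 2.713) = 7.728 m.

value=7.728 m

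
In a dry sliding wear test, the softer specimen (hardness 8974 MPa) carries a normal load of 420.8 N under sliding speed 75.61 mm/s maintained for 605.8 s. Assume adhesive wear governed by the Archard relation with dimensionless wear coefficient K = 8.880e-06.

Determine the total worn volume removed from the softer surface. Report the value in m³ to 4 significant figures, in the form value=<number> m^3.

The computation keeps full precision; intermediate values are displayed rounded — rounded once at the end, at 4 significant figures.
Convert: Sliding speed v = 75.61 mm/s = 0.07561 m/s. The distance L = v·t = 0.07561 m/s × 605.8 s = 45.80 m.
Convert: Hardness H = 8974 MPa = 8.974e+09 Pa.
Expressed in SI base units: W = 420.8 N, H = 8.974e+09 Pa, K = 8.880e-06.
Archard volume V = K·W·L/H = 8.880e-06 · 420.8 · 45.80 / 8.974e+09 = 1.907e-11 m³.

value=1.907e-11 m^3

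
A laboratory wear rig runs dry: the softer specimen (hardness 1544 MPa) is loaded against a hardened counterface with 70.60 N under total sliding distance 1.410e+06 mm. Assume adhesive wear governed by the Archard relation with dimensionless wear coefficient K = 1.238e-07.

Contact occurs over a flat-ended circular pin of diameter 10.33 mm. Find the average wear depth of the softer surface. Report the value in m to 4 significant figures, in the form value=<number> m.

Intermediates are displayed rounded. Each operation carries exact precision. Rounded once at the end: four significant figures.
Convert: Sliding distance L = 1.410e+06 mm = 1410 m.
Convert: Hardness H = 1544 MPa = 1.544e+09 Pa.
Convert: Pin diameter d = 10.33 mm = 0.01033 m. Contact area A = π·d²/4 = π·(0.01033 m)²/4 = 8.381e-05 m².
In SI base units, W = 70.60 N, H = 1.544e+09 Pa, K = 1.238e-07.
Worn volume V = K·W·L/H = 1.238e-07 · 70.60 · 1410 / 1.544e+09 = 7.982e-12 m³.
Depth h = V/A = 7.982e-12 / 8.381e-05 = 9.524e-08 m.

value=9.524e-08 m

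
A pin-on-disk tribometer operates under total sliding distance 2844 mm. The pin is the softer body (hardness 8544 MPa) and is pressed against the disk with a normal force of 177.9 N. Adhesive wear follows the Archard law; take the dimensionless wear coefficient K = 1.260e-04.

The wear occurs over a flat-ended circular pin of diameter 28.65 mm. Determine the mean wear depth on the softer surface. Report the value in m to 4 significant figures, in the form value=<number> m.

value=1.157e-08 m

Intermediate values are displayed rounded, and the computation maintains full float precision, and one final rounding: four significant digits.
Distance L = 2844 mm = 2.844 m.
Hardness H = 8544 MPa = 8.544e+09 Pa.
Pin diameter d = 28.65 mm = 0.02865 m. Contact area A = π·d²/4 = π·(0.02865 m)²/4 = 6.447e-04 m².
As SI base values: W = 177.9 N, H = 8.544e+09 Pa, K = 1.260e-04.
Archard volume V = K·W·L/H = 1.260e-04 · 177.9 · 2.844 / 8.544e+09 = 7.461e-12 m³.
Depth of wear h = V/A = 7.461e-12 / 6.447e-04 = 1.157e-08 m.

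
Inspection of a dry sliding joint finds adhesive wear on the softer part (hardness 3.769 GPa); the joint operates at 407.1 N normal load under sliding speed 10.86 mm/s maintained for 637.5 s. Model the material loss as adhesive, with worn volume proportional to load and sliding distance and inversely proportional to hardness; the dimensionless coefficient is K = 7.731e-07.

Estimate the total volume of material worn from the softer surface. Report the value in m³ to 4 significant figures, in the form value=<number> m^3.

value=5.781e-13 m^3

All arithmetic keeps exact precision, and the intermediates are shown rounded — rounded just once: 4 significant digits.
Sliding speed v = 10.86 mm/s = 0.01086 m/s. The distance L = v·t = 0.01086 m/s × 637.5 s = 6.923 m.
Hardness H = 3.769 GPa = 3.769e+09 Pa.
In SI base units: W = 407.1 N, H = 3.769e+09 Pa, K = 7.731e-07.
Wear volume V = K·W·L/H = 7.731e-07 · 407.1 · 6.923 / 3.769e+09 = 5.781e-13 m³.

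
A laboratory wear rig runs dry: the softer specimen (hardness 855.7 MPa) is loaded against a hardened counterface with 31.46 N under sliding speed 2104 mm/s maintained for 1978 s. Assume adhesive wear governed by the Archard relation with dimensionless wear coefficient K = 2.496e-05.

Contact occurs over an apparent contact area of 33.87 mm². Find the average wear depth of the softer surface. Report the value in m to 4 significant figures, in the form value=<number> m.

value=1.128e-04 m

Intermediates are shown rounded — all working math carries full precision. Rounded once at the end: four significant figures.
Convert: Sliding speed v = 2104 mm/s = 2.104 m/s. Path length L = v·t = 2.104 m/s × 1978 s = 4162 m.
Convert: Hardness H = 855.7 MPa = 8.557e+08 Pa.
Convert: Contact area A = 33.87 mm² = 3.387e-05 m².
Collected in SI base units: W = 31.46 N, H = 8.557e+08 Pa, K = 2.496e-05.
Wear volume V = K·W·L/H = 2.496e-05 · 31.46 · 4162 / 8.557e+08 = 3.819e-09 m³.
Mean wear depth h = V/A = 3.819e-09 / 3.387e-05 = 1.128e-04 m.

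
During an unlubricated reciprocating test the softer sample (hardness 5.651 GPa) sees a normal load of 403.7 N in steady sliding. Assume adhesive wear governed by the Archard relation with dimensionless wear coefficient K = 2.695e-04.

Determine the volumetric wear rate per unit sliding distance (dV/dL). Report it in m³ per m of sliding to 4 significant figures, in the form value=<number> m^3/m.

Intermediate values are shown rounded. The computation keeps exact precision, and rounded just once, at four significant digits.
Convert: Hardness H = 5.651 GPa = 5.651e+09 Pa.
As SI base values: W = 403.7 N, H = 5.651e+09 Pa, K = 2.695e-04.
Rate of wear dV/dL = K·W/H: 2.695e-04 · 403.7 / 5.651e+09 = 1.925e-11 m³/m.

value=1.925e-11 m^3/m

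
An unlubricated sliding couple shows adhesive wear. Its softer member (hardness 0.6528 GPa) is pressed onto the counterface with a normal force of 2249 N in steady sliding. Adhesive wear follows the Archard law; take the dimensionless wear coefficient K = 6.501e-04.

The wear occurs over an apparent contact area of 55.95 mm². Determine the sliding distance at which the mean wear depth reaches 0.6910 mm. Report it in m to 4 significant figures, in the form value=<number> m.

The computation carries full precision. The intermediates are printed rounded, and a lone final rounding, at 4 significant digits.
Hardness H = 0.6528 GPa = 6.528e+08 Pa.
Contact area A = 55.95 mm² = 5.595e-05 m².
Depth limit h_lim = 0.6910 mm = 6.910e-04 m.
Collected in SI base units: W = 2249 N, H = 6.528e+08 Pa, K = 6.501e-04.
Allowed volume V_lim = h_lim·A = 6.910e-04 · 5.595e-05 = 3.866e-08 m³.
Sliding life L = V_lim·H/(K·W) = 3.866e-08 · 6.528e+08 / (6.501e-04 · 2249) = 17.26 m.

value=17.26 m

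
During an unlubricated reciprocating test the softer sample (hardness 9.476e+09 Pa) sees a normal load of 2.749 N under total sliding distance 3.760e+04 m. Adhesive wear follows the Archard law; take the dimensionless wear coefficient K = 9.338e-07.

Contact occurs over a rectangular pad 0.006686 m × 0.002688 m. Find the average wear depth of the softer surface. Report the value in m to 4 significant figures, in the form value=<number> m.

value=5.668e-07 m

All arithmetic runs at full precision; intermediates are printed rounded; rounded once at the end, at four significant digits.
Convert: Contact area A = 0.006686 m × 0.002688 m = 1.797e-05 m².
Expressed in SI base units: W = 2.749 N, H = 9.476e+09 Pa, K = 9.338e-07.
Worn volume V = K·W·L/H = 9.338e-07 · 2.749 · 3.760e+04 / 9.476e+09 = 1.019e-11 m³.
Mean depth h = V/A = 1.019e-11 / 1.797e-05 = 5.668e-07 m.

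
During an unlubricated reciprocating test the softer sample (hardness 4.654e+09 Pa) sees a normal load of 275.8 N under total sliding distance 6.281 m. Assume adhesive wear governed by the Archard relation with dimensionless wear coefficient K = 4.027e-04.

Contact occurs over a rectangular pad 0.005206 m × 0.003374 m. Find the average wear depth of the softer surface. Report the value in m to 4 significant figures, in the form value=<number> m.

The computation maintains full precision, and intermediates are displayed rounded, and one last rounding, at four significant digits.
Contact area A = 0.005206 m × 0.003374 m = 1.757e-05 m².
Working in SI base units: W = 275.8 N, H = 4.654e+09 Pa, K = 4.027e-04.
The Archard volume V = K·W·L/H = 4.027e-04 · 275.8 · 6.281 / 4.654e+09 = 1.499e-10 m³.
Depth of wear h = V/A = 1.499e-10 / 1.757e-05 = 8.534e-06 m.

value=8.534e-06 m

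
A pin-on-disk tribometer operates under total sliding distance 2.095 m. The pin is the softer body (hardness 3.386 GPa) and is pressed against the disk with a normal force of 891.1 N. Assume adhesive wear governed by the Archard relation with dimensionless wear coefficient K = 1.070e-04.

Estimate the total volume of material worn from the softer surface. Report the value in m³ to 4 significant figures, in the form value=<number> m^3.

value=5.899e-11 m^3

Every step keeps full precision. Quoted intermediates are rounded. Rounded once at the end: four significant figures.
Convert: Hardness H = 3.386 GPa = 3.386e+09 Pa.
In SI base units, W = 891.1 N, H = 3.386e+09 Pa, K = 1.070e-04.
Archard volume V = K·W·L/H = 1.070e-04 · 891.1 · 2.095 / 3.386e+09 = 5.899e-11 m³.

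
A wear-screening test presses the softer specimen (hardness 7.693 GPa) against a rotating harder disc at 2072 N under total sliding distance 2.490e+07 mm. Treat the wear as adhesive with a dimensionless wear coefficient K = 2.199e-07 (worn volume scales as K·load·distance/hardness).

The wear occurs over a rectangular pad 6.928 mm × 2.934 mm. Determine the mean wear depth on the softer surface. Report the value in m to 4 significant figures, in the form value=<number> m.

value=7.255e-05 m

All working math runs at exact precision. Intermediates are shown rounded. Rounded once at the end to 4 significant figures.
Convert: Sliding distance L = 2.490e+07 mm = 2.490e+04 m.
Convert: Hardness H = 7.693 GPa = 7.693e+09 Pa.
Convert: Pad sides 6.928 mm × 2.934 mm = 0.006928 m × 0.002934 m. Contact area A = 0.006928 m × 0.002934 m = 2.033e-05 m².
Expressed in SI base units: W = 2072 N, H = 7.693e+09 Pa, K = 2.199e-07.
Apply Archard: V = K·W·L/H = 2.199e-07 · 2072 · 2.490e+04 / 7.693e+09 = 1.475e-09 m³.
Wear depth h = V/A = 1.475e-09 / 2.033e-05 = 7.255e-05 m.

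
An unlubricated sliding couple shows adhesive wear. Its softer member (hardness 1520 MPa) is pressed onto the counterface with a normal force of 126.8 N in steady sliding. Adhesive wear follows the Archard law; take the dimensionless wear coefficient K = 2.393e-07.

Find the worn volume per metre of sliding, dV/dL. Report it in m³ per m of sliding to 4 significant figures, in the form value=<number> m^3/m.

Every step keeps exact precision; intermediate values appear rounded; rounded just once, at four significant figures.
Convert: Hardness H = 1520 MPa = 1.520e+09 Pa.
Collected in SI base units: W = 126.8 N, H = 1.520e+09 Pa, K = 2.393e-07.
Sliding wear rate dV/dL = K·W/H — distance-free: 2.393e-07 · 126.8 / 1.520e+09 = 1.996e-14 m³/m.

value=1.996e-14 m^3/m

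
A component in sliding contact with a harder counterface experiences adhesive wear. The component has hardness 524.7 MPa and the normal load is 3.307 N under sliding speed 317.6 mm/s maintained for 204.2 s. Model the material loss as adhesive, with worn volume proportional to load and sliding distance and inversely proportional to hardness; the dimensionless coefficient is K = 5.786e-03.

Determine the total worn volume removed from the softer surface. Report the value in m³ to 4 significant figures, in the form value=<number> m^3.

value=2.365e-09 m^3

The intermediates are printed rounded. Each operation keeps exact precision. Rounded once at the end, at four significant figures.
Sliding speed v = 317.6 mm/s = 0.3176 m/s. Total distance L = v·t = 0.3176 m/s × 204.2 s = 64.85 m.
Hardness H = 524.7 MPa = 5.247e+08 Pa.
Working in SI base units: W = 3.307 N, H = 5.247e+08 Pa, K = 5.786e-03.
Volume removed: V = K·W·L/H = 5.786e-03 · 3.307 · 64.85 / 5.247e+08 = 2.365e-09 m³.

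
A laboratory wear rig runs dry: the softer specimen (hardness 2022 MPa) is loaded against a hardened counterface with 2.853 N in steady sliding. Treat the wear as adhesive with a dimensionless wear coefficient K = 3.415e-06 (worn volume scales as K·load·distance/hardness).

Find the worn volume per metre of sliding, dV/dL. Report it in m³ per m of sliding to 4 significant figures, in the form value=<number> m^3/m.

value=4.818e-15 m^3/m

The algebra carries full precision — intermediates are displayed rounded, and rounded once at the end to 4 significant digits.
Convert: Hardness H = 2022 MPa = 2.022e+09 Pa.
Expressed in SI base units: W = 2.853 N, H = 2.022e+09 Pa, K = 3.415e-06.
Rate of wear dV/dL = K·W/H (independent of L): 3.415e-06 · 2.853 / 2.022e+09 = 4.818e-15 m³/m.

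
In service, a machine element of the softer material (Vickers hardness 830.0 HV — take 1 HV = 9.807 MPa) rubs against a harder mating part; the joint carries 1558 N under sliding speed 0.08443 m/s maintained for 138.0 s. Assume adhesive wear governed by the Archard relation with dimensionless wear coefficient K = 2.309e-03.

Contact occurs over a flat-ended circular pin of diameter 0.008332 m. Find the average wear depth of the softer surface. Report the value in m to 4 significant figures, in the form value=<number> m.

Every step maintains exact precision; intermediate values are displayed rounded. Rounded just once, at 4 significant digits.
Total distance L = v·t = 0.08443 m/s × 138.0 s = 11.65 m.
Hardness H = 830.0 HV × 9.807 MPa/HV = 8140 MPa = 8.140e+09 Pa.
Contact area A = π·d²/4 = π·(0.008332 m)²/4 = 5.452e-05 m².
Expressed in SI base units: W = 1558 N, H = 8.140e+09 Pa, K = 2.309e-03.
Wear volume V = K·W·L/H = 2.309e-03 · 1558 · 11.65 / 8.140e+09 = 5.149e-09 m³.
Depth of wear h = V/A = 5.149e-09 / 5.452e-05 = 9.444e-05 m.

value=9.444e-05 m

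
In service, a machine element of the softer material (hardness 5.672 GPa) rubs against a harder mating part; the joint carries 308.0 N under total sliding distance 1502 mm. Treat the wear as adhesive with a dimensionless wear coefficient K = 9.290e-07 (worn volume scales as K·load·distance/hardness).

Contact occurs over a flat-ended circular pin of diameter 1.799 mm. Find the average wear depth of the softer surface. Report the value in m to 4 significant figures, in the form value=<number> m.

The computation maintains full precision — intermediate values are displayed rounded — a single final rounding, at 4 significant figures.
The distance L = 1502 mm = 1.502 m.
Hardness H = 5.672 GPa = 5.672e+09 Pa.
Pin diameter d = 1.799 mm = 0.001799 m. Contact area A = π·d²/4 = π·(0.001799 m)²/4 = 2.542e-06 m².
Expressed in SI base units: W = 308.0 N, H = 5.672e+09 Pa, K = 9.290e-07.
Apply Archard: V = K·W·L/H = 9.290e-07 · 308.0 · 1.502 / 5.672e+09 = 7.577e-14 m³.
Mean wear depth h = V/A = 7.577e-14 / 2.542e-06 = 2.981e-08 m.

value=2.981e-08 m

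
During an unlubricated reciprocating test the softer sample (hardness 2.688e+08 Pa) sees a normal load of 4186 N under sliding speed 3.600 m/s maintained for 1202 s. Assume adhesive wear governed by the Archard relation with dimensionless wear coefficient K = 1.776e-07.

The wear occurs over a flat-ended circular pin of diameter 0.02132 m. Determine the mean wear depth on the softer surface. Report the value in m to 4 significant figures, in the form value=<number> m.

All working math runs at exact precision, and printed values are rounded — rounded just once to 4 significant digits.
Path length L = v·t = 3.600 m/s × 1202 s = 4327 m.
Contact area A = π·d²/4 = π·(0.02132 m)²/4 = 3.570e-04 m².
SI base units throughout: W = 4186 N, H = 2.688e+08 Pa, K = 1.776e-07.
Archard relation: V = K·W·L/H = 1.776e-07 · 4186 · 4327 / 2.688e+08 = 1.197e-08 m³.
Depth of wear h = V/A = 1.197e-08 / 3.570e-04 = 3.352e-05 m.

value=3.352e-05 m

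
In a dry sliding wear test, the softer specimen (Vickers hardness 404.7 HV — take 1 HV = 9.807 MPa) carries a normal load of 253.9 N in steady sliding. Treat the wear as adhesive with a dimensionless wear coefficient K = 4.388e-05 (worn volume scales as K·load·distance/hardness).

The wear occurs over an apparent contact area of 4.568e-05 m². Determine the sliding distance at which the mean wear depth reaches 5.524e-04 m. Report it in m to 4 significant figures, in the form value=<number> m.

value=8989 m

The intermediates are printed rounded — all arithmetic holds exact precision — a single final rounding: 4 significant digits.
Hardness H = 404.7 HV × 9.807 MPa/HV = 3969 MPa = 3.969e+09 Pa.
Working in SI base units: W = 253.9 N, H = 3.969e+09 Pa, K = 4.388e-05.
Permissible volume V_lim = h_lim·A = 5.524e-04 · 4.568e-05 = 2.523e-08 m³.
Sliding life L = V_lim·H/(K·W) = 2.523e-08 · 3.969e+09 / (4.388e-05 · 253.9) = 8989 m.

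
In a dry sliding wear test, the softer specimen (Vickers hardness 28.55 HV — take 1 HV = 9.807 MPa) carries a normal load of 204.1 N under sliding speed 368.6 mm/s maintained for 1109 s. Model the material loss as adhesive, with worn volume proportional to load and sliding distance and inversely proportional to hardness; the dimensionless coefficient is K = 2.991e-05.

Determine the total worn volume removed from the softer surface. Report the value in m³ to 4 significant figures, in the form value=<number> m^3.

Intermediates are printed rounded, and each operation holds full precision — one last rounding: four significant figures.
Sliding speed v = 368.6 mm/s = 0.3686 m/s. The distance L = v·t = 0.3686 m/s × 1109 s = 408.8 m.
Hardness H = 28.55 HV × 9.807 MPa/HV = 280.0 MPa = 2.800e+08 Pa.
Collected in SI base units: W = 204.1 N, H = 2.800e+08 Pa, K = 2.991e-05.
Archard relation: V = K·W·L/H = 2.991e-05 · 204.1 · 408.8 / 2.800e+08 = 8.913e-09 m³.

value=8.913e-09 m^3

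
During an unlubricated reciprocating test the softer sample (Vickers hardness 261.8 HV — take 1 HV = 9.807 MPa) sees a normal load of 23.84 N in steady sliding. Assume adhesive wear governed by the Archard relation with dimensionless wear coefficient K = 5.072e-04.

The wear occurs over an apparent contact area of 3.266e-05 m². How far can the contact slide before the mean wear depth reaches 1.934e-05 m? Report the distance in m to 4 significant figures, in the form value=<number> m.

All working math carries exact precision; shown intermediates are rounded, and rounded just once, at four significant digits.
Hardness H = 261.8 HV × 9.807 MPa/HV = 2567 MPa = 2.567e+09 Pa.
In SI base units: W = 23.84 N, H = 2.567e+09 Pa, K = 5.072e-04.
Wearable volume V_lim = h_lim·A = 1.934e-05 · 3.266e-05 = 6.316e-10 m³.
Sliding life L = V_lim·H/(K·W) = 6.316e-10 · 2.567e+09 / (5.072e-04 · 23.84) = 134.1 m.

value=134.1 m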